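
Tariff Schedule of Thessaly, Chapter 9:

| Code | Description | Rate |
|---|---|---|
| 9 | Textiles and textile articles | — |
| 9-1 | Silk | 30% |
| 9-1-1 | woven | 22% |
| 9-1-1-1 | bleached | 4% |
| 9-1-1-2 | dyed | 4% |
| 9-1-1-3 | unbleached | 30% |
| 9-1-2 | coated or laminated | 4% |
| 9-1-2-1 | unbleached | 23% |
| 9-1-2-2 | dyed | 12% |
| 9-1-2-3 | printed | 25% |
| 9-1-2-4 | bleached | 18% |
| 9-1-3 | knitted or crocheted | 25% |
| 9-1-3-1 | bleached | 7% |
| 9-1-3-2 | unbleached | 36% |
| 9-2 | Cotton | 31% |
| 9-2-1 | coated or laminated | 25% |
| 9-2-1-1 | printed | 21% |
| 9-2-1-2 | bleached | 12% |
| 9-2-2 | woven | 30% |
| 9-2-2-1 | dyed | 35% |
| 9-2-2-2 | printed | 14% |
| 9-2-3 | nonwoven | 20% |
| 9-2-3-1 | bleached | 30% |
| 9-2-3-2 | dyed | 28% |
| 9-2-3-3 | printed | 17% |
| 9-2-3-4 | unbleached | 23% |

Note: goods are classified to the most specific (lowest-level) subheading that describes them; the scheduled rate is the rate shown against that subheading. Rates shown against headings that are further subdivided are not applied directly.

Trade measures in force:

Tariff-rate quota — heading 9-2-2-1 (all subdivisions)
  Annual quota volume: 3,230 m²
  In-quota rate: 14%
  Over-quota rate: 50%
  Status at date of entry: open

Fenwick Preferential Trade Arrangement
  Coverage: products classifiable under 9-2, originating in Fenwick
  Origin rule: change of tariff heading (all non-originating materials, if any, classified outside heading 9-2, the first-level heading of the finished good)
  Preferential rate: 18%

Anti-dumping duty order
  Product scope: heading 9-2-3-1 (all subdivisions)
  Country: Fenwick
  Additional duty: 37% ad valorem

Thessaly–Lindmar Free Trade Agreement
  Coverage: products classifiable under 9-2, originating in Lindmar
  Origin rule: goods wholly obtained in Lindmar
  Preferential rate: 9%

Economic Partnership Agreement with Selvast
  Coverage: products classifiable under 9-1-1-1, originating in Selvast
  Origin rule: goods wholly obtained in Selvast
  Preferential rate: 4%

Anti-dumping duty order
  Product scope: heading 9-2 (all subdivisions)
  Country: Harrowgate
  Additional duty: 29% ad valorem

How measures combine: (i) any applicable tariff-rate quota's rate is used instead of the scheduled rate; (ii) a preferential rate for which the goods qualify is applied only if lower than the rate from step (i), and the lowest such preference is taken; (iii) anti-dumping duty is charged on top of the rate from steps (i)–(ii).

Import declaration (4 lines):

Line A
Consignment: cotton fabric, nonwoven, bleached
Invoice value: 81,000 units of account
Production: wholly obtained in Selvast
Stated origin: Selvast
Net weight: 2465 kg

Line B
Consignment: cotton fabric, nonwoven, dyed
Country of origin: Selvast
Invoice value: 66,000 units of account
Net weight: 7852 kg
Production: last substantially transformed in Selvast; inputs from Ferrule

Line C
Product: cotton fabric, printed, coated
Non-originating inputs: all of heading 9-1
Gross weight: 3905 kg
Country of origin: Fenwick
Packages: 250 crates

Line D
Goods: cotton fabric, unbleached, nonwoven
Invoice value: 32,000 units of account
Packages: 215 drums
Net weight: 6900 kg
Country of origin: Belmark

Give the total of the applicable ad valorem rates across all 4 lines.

Line A: cotton → 9-2; nonwoven → 9-2-3; bleached → 9-2-3-1. Scheduled 30%. Selvast agreement on 9-1-1-1: 9-2-3-1 not covered. → 30%.
Line B: cotton → 9-2; nonwoven → 9-2-3; dyed → 9-2-3-2. Scheduled 28%. Selvast agreement on 9-1-1-1: 9-2-3-2 not covered. → 28%.
Line C: cotton → 9-2; coated → 9-2-1; printed → 9-2-1-1. Scheduled 21%. Fenwick agreement on 9-2: CTH met → 18% available; preferential 18%. → 18%.
Line D: cotton → 9-2; nonwoven → 9-2-3; unbleached → 9-2-3-4. Scheduled 23%. No special measure applies. → 23%.
Sum: 30% + 28% + 18% + 23% = 99%.

99%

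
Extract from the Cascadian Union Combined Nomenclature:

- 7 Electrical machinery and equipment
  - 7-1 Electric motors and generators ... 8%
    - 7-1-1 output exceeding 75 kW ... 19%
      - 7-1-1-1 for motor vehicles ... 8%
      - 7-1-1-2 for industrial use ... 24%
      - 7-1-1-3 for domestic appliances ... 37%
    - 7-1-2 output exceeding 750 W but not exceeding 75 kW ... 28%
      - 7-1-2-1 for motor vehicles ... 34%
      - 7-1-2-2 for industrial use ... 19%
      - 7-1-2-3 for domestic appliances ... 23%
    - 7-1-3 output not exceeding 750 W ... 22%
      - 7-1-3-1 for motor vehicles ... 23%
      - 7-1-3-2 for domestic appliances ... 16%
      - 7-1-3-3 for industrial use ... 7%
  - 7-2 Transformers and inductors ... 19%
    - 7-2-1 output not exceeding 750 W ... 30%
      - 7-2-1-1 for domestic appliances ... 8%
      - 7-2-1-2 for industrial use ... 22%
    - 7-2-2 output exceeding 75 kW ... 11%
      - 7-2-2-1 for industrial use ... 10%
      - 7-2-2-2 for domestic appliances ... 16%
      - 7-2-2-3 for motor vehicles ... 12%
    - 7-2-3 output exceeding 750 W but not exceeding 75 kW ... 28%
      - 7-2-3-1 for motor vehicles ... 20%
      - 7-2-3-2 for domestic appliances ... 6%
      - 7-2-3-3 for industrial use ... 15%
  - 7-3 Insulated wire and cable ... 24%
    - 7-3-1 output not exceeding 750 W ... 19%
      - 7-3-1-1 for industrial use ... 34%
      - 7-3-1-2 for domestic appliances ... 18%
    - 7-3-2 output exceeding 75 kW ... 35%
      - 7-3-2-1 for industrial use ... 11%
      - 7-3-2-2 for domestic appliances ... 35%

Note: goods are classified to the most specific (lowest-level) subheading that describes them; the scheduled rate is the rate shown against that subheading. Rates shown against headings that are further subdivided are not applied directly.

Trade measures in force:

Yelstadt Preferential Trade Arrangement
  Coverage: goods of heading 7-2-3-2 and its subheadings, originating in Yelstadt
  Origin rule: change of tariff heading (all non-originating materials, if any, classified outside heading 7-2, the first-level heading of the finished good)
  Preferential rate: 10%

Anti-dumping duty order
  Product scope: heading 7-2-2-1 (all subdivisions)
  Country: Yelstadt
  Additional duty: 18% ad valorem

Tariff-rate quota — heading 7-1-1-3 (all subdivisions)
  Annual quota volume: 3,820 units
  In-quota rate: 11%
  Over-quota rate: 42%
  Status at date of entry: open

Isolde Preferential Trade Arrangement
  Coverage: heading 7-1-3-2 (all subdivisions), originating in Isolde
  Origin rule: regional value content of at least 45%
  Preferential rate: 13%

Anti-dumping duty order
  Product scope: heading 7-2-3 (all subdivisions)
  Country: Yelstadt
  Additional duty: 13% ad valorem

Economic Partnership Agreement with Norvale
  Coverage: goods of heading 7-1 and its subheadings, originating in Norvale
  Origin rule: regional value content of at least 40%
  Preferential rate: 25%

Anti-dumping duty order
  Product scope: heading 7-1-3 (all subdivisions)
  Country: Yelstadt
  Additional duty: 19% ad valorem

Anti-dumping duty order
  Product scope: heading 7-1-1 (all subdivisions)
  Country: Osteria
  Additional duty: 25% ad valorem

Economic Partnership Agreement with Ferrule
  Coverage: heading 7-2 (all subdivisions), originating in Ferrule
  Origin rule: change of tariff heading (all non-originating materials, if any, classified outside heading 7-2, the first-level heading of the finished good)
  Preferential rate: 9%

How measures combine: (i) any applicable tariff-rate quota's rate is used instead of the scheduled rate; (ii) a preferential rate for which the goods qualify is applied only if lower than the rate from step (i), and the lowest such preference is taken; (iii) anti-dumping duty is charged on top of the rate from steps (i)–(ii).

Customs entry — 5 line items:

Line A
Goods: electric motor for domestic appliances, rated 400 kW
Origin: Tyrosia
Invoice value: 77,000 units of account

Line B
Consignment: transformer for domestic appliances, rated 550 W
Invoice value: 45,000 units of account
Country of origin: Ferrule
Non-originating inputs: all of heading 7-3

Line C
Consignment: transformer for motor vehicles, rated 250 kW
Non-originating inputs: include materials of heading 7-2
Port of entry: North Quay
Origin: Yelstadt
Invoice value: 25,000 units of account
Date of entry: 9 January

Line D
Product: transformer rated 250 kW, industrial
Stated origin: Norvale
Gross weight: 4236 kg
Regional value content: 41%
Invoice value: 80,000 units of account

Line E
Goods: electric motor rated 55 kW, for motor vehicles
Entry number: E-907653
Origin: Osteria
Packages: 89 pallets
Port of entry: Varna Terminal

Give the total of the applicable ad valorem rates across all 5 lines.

Line A: electric motor → 7-1; rated 400 kW → 7-1-1; for domestic appliances → 7-1-1-3. Scheduled 37%. quota on 7-1-1-3 open → in-quota 11%. → 11%.
Line B: transformer → 7-2; rated 550 W → 7-2-1; for domestic appliances → 7-2-1-1. Scheduled 8%. Ferrule agreement on 7-2: CTH met → 9% available; preference 9% not lower than 8% → no reduction. → 8%.
Line C: transformer → 7-2; rated 250 kW → 7-2-2; for motor vehicles → 7-2-2-3. Scheduled 12%. Yelstadt agreement on 7-2-3-2: 7-2-2-3 not covered. → 12%.
Line D: transformer → 7-2; rated 250 kW → 7-2-2; industrial → 7-2-2-1. Scheduled 10%. Norvale agreement on 7-1: 7-2-2-1 not covered. → 10%.
Line E: electric motor → 7-1; rated 55 kW → 7-1-2; for motor vehicles → 7-1-2-1. Scheduled 34%. No special measure applies. → 34%.
Sum: 11% + 8% + 12% + 10% + 34% = 75%.

75%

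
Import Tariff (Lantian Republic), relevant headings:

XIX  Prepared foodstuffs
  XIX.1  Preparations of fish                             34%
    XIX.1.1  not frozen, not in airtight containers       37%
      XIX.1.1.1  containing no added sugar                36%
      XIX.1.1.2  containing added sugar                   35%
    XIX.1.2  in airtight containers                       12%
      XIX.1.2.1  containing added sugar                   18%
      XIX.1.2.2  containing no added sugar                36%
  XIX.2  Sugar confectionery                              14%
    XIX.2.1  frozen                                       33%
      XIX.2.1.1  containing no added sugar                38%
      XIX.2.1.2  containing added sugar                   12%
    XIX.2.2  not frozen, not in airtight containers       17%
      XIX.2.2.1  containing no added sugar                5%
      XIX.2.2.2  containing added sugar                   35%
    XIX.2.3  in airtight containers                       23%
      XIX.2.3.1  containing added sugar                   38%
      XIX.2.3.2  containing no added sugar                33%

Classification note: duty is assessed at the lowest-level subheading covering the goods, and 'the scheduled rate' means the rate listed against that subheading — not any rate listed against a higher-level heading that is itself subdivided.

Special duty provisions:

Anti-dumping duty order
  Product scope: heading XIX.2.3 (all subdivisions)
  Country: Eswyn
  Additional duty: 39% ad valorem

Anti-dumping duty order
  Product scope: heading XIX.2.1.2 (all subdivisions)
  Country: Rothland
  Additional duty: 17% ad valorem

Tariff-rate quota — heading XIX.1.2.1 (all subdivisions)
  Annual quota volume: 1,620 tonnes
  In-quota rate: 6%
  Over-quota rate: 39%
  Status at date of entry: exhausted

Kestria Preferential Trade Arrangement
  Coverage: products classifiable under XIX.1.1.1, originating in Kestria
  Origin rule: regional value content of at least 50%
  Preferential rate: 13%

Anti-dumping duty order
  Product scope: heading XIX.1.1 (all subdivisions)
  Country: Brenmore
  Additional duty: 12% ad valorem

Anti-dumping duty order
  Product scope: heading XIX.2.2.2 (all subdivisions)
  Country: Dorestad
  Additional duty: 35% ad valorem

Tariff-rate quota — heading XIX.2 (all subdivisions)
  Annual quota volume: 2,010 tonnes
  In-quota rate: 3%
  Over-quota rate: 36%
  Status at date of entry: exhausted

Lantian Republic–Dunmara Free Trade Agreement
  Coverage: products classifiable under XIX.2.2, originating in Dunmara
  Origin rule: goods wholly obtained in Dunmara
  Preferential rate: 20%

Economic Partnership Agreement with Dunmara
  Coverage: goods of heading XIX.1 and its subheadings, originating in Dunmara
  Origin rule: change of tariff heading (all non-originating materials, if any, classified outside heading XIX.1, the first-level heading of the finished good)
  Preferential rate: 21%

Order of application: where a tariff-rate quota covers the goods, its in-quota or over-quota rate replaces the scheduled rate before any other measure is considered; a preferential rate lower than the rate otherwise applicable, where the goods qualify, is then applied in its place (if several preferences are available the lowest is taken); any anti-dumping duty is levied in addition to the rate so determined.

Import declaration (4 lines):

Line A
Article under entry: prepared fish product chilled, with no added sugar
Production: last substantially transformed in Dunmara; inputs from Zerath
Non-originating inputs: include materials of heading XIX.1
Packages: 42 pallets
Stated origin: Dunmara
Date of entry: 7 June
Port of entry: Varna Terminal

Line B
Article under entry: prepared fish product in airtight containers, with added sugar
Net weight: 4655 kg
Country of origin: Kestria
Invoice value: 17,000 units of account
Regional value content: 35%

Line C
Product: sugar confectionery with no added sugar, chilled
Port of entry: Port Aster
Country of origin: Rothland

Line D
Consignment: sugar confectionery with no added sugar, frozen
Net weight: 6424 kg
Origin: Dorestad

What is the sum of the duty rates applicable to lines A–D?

Line A: prepared fish product → XIX.1; chilled → XIX.1.1; with no added sugar → XIX.1.1.1. Scheduled 36%. Dunmara agreement on XIX.2.2: XIX.1.1.1 not covered; Dunmara agreement on XIX.1: CTH not met. → 36%.
Line B: prepared fish product → XIX.1; in airtight containers → XIX.1.2; with added sugar → XIX.1.2.1. Scheduled 18%. quota on XIX.1.2.1 exhausted → over-quota 39%; Kestria agreement on XIX.1.1.1: XIX.1.2.1 not covered. → 39%.
Line C: sugar confectionery → XIX.2; chilled → XIX.2.2; with no added sugar → XIX.2.2.1. Scheduled 5%. quota on XIX.2 exhausted → over-quota 36%. → 36%.
Line D: sugar confectionery → XIX.2; frozen → XIX.2.1; with no added sugar → XIX.2.1.1. Scheduled 38%. quota on XIX.2 exhausted → over-quota 36%. → 36%.
Sum: 36% + 39% + 36% + 36% = 147%.

147%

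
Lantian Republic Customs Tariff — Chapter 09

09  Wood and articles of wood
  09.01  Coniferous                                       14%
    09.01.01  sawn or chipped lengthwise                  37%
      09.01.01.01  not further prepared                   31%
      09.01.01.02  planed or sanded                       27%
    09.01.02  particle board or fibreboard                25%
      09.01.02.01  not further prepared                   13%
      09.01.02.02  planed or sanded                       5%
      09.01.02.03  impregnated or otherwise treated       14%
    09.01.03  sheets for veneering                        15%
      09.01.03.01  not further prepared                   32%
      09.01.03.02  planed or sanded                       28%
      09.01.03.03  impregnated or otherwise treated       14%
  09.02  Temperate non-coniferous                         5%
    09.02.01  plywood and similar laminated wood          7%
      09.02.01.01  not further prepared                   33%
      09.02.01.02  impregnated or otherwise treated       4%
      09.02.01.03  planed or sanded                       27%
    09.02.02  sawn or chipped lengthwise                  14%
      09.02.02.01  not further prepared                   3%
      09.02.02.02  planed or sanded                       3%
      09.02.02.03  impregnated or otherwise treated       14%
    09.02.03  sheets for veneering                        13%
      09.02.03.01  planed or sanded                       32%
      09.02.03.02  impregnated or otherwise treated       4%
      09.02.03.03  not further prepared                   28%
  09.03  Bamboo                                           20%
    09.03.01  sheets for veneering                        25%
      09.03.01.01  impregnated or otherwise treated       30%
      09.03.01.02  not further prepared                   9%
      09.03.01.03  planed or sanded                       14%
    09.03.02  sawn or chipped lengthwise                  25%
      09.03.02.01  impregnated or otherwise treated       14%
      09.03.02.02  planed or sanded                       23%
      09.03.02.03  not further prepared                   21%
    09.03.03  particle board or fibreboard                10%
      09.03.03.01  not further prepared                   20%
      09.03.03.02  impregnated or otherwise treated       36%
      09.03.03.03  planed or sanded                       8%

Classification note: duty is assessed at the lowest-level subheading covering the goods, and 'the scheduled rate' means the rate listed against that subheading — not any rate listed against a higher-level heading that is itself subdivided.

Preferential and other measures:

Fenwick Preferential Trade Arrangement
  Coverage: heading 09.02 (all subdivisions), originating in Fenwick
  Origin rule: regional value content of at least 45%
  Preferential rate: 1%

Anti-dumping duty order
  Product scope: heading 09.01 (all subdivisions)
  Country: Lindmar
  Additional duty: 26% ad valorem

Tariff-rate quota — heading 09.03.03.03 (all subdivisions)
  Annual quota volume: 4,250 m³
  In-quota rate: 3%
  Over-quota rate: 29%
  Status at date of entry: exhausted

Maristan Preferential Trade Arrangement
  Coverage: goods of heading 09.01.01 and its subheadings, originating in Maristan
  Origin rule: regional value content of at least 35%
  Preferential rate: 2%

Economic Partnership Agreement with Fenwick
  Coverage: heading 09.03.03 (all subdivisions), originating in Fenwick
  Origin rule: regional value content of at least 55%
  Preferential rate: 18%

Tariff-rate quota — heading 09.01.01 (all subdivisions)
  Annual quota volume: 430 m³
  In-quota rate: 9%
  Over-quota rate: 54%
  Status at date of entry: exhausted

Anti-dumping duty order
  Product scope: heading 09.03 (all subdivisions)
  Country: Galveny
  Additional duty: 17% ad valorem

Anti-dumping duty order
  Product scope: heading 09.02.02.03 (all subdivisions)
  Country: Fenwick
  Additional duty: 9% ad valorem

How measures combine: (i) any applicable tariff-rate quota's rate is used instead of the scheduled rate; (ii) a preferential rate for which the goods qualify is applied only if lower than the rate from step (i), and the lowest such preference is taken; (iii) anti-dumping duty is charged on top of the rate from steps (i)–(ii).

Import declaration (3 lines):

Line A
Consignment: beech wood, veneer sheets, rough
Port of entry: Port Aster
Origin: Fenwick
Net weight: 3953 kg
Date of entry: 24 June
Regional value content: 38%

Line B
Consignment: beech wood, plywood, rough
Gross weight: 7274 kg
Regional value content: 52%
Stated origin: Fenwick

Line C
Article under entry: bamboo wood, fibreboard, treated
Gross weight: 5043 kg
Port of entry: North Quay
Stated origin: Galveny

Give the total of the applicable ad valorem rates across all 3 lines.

Line A: beech → 09.02; veneer sheets → 09.02.03; rough → 09.02.03.03. Scheduled 28%. Fenwick agreement on 09.02: RVC < 45%; Fenwick agreement on 09.03.03: 09.02.03.03 not covered. → 28%.
Line B: beech → 09.02; plywood → 09.02.01; rough → 09.02.01.01. Scheduled 33%. Fenwick agreement on 09.02: RVC ≥ 45% → 1% available; Fenwick agreement on 09.03.03: 09.02.01.01 not covered; preferential 1%. → 1%.
Line C: bamboo → 09.03; fibreboard → 09.03.03; treated → 09.03.03.02. Scheduled 36%. anti-dumping (Galveny, 09.03): +17%; total 36% + 17% = 53%. → 53%.
Sum: 28% + 1% + 53% = 82%.

82%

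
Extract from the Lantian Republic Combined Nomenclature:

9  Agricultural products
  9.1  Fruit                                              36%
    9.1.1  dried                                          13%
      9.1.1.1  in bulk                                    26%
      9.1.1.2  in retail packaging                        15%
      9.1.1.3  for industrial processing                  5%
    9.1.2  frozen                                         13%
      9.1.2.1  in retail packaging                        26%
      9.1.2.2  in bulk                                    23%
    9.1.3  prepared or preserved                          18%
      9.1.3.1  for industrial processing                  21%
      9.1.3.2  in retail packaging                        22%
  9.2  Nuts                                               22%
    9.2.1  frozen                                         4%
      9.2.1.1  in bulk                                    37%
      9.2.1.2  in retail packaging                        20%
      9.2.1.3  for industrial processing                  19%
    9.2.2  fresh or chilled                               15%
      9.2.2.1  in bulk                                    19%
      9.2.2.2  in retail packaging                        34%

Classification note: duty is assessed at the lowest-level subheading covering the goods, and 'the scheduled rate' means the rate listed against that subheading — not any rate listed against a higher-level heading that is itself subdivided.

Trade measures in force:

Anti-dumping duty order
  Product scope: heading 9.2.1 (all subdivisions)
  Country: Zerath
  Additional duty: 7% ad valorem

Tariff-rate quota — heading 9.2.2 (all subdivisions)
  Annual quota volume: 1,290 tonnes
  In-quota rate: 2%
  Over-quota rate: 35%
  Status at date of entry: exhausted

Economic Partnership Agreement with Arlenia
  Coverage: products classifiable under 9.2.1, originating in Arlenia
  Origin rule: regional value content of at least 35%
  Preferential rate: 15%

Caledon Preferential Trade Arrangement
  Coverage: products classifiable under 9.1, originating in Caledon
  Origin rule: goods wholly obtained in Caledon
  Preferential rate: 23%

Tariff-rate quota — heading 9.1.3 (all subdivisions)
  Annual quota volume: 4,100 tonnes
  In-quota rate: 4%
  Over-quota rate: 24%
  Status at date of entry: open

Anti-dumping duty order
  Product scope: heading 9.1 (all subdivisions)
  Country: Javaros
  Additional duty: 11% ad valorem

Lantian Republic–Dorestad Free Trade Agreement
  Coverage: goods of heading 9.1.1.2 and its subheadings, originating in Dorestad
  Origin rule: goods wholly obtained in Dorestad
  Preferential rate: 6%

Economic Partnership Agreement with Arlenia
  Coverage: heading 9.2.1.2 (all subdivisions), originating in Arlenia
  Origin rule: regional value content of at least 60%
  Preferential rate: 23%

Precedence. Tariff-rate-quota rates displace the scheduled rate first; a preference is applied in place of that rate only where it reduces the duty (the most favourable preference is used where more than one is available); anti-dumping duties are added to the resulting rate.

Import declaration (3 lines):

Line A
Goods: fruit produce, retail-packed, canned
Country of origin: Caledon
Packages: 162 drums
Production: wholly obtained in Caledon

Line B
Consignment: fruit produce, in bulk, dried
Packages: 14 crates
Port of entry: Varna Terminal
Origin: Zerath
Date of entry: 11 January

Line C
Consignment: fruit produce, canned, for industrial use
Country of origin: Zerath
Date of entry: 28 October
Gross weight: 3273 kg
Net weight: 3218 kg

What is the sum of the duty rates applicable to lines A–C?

34%

Line A: fruit → 9.1; canned → 9.1.3; retail-packed → 9.1.3.2. Scheduled 22%. quota on 9.1.3 open → in-quota 4%; Caledon agreement on 9.1: wholly obtained → 23% available; preference 23% not lower than 4% → no reduction. → 4%.
Line B: fruit → 9.1; dried → 9.1.1; in bulk → 9.1.1.1. Scheduled 26%. No special measure applies. → 26%.
Line C: fruit → 9.1; canned → 9.1.3; for industrial use → 9.1.3.1. Scheduled 21%. quota on 9.1.3 open → in-quota 4%. → 4%.
Sum: 4% + 26% + 4% = 34%.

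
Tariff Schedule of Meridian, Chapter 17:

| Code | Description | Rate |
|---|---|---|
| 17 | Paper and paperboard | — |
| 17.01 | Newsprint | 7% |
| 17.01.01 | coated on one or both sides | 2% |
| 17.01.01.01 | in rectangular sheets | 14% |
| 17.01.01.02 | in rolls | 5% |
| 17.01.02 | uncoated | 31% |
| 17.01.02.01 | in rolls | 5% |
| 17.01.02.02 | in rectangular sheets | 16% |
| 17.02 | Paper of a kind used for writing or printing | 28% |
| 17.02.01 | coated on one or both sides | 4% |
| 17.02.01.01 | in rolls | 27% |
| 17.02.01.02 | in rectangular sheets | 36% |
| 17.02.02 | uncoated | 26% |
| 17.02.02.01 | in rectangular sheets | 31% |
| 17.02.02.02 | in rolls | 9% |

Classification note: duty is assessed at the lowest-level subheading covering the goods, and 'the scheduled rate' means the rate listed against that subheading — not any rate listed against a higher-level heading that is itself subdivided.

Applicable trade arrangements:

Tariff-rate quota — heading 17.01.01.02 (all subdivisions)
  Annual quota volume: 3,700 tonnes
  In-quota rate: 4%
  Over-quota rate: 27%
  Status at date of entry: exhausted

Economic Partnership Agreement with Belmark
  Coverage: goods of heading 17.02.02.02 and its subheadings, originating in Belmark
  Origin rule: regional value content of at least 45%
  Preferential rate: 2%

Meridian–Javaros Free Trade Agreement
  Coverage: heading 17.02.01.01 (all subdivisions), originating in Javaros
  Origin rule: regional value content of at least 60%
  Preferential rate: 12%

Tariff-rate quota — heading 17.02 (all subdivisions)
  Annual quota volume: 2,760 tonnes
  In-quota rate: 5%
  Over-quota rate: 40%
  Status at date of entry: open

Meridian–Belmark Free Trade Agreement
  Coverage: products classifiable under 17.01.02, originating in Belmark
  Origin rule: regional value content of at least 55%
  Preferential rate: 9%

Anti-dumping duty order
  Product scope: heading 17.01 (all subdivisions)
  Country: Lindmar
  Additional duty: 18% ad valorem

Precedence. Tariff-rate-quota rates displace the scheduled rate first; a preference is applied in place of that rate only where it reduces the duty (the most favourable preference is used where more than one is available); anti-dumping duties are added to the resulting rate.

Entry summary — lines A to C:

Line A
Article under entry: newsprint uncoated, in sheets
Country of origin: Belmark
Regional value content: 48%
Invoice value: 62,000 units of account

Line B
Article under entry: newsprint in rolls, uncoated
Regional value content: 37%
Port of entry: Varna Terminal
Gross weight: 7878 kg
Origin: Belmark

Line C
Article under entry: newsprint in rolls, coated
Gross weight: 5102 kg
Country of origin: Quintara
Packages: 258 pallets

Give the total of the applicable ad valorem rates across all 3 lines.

48%

Line A: newsprint → 17.01; uncoated → 17.01.02; in sheets → 17.01.02.02. Scheduled 16%. Belmark agreement on 17.02.02.02: 17.01.02.02 not covered; Belmark agreement on 17.01.02: RVC < 55%. → 16%.
Line B: newsprint → 17.01; uncoated → 17.01.02; in rolls → 17.01.02.01. Scheduled 5%. Belmark agreement on 17.02.02.02: 17.01.02.01 not covered; Belmark agreement on 17.01.02: RVC < 55%. → 5%.
Line C: newsprint → 17.01; coated → 17.01.01; in rolls → 17.01.01.02. Scheduled 5%. quota on 17.01.01.02 exhausted → over-quota 27%. → 27%.
Sum: 16% + 5% + 27% = 48%.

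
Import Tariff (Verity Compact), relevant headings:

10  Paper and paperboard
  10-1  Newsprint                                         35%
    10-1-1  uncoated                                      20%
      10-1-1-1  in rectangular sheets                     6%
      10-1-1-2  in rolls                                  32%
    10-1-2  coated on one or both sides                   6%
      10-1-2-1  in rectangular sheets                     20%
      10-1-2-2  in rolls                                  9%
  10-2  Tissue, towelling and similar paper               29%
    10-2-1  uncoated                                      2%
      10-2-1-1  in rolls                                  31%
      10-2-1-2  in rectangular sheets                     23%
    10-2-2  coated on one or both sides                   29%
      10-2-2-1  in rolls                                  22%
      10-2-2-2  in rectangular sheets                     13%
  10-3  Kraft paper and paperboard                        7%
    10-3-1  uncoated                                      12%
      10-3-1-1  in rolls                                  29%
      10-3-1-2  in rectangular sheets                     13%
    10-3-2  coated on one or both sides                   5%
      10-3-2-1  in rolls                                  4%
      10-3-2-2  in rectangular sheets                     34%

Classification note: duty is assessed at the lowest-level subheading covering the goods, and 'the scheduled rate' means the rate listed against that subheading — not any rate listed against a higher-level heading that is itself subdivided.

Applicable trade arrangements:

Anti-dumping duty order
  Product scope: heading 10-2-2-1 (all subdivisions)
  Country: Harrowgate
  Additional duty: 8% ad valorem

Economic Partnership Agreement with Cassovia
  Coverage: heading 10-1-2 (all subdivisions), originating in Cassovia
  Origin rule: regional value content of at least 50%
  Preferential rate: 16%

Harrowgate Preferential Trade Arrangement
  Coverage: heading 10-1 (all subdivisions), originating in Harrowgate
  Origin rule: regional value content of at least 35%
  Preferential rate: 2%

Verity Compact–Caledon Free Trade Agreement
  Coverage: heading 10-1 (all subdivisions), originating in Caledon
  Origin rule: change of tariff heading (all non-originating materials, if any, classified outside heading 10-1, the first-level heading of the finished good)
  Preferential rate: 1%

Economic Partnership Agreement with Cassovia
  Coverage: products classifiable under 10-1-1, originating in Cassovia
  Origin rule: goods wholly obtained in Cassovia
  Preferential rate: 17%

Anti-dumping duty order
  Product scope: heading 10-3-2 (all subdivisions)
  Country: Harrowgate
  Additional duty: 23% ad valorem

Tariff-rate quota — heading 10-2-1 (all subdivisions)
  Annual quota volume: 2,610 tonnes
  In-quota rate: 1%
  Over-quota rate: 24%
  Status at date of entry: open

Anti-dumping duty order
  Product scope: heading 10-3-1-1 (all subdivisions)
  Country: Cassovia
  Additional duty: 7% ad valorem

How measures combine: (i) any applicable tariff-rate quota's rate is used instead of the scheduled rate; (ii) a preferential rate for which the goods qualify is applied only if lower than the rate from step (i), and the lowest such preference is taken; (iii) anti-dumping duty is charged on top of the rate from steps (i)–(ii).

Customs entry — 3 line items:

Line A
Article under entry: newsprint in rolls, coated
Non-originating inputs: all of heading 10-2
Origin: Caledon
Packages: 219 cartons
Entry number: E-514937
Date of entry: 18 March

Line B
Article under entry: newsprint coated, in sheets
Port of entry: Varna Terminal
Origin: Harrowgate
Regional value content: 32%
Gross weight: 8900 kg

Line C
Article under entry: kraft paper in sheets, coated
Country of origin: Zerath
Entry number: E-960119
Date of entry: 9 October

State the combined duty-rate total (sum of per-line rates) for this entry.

Line A: newsprint → 10-1; coated → 10-1-2; in rolls → 10-1-2-2. Scheduled 9%. Caledon agreement on 10-1: CTH met → 1% available; preferential 1%. → 1%.
Line B: newsprint → 10-1; coated → 10-1-2; in sheets → 10-1-2-1. Scheduled 20%. Harrowgate agreement on 10-1: RVC < 35%. → 20%.
Line C: kraft paper → 10-3; coated → 10-3-2; in sheets → 10-3-2-2. Scheduled 34%. No special measure applies. → 34%.
Sum: 1% + 20% + 34% = 55%.

55%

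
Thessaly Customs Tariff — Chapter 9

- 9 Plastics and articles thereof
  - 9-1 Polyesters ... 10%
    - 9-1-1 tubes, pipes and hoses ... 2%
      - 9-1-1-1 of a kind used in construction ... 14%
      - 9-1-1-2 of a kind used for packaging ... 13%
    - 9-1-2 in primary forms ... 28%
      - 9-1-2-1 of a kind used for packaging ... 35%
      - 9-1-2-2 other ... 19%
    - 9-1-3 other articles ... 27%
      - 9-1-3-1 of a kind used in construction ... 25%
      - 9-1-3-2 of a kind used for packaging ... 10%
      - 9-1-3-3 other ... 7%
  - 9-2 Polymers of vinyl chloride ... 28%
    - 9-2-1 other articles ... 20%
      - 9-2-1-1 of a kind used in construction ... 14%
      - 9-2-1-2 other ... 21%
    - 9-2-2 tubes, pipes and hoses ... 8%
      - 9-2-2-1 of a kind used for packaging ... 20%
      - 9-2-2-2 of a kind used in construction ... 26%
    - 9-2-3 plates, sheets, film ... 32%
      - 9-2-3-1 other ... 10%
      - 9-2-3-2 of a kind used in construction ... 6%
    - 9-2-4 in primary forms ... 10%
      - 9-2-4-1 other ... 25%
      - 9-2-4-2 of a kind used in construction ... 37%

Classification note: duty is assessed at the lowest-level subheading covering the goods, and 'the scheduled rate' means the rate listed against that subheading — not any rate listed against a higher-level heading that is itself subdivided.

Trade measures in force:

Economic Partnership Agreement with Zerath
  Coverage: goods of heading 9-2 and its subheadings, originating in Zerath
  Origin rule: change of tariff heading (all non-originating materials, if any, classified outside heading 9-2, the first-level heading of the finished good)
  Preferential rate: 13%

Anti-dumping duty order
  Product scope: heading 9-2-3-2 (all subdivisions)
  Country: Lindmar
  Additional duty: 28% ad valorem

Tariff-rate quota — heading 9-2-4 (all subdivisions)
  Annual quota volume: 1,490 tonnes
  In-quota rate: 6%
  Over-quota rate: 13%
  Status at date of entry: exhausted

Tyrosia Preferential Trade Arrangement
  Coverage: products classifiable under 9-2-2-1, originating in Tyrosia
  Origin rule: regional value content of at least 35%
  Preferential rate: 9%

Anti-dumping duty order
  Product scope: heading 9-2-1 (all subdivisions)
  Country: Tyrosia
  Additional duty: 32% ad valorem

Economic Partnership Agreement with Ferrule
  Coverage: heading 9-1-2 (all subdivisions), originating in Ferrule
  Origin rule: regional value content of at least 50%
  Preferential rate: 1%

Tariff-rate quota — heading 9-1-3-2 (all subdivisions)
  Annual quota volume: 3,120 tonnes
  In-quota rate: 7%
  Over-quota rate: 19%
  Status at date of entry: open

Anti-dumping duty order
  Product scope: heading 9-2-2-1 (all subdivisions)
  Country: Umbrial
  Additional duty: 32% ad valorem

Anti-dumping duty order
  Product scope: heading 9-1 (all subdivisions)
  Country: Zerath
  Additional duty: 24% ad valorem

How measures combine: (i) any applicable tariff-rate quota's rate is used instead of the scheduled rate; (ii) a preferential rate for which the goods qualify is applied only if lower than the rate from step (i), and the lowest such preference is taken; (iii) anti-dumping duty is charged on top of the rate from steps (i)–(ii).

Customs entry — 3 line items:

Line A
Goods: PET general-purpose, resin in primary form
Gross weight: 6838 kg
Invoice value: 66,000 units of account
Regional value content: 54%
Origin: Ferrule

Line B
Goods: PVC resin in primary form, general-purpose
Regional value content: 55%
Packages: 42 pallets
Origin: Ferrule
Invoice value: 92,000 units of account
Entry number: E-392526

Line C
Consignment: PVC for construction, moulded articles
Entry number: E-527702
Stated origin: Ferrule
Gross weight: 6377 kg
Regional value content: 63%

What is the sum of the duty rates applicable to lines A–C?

Line A: PET → 9-1; resin in primary form → 9-1-2; general-purpose → 9-1-2-2. Scheduled 19%. Ferrule agreement on 9-1-2: RVC ≥ 50% → 1% available; preferential 1%. → 1%.
Line B: PVC → 9-2; resin in primary form → 9-2-4; general-purpose → 9-2-4-1. Scheduled 25%. quota on 9-2-4 exhausted → over-quota 13%; Ferrule agreement on 9-1-2: 9-2-4-1 not covered. → 13%.
Line C: PVC → 9-2; moulded articles → 9-2-1; for construction → 9-2-1-1. Scheduled 14%. Ferrule agreement on 9-1-2: 9-2-1-1 not covered. → 14%.
Sum: 1% + 13% + 14% = 28%.

28%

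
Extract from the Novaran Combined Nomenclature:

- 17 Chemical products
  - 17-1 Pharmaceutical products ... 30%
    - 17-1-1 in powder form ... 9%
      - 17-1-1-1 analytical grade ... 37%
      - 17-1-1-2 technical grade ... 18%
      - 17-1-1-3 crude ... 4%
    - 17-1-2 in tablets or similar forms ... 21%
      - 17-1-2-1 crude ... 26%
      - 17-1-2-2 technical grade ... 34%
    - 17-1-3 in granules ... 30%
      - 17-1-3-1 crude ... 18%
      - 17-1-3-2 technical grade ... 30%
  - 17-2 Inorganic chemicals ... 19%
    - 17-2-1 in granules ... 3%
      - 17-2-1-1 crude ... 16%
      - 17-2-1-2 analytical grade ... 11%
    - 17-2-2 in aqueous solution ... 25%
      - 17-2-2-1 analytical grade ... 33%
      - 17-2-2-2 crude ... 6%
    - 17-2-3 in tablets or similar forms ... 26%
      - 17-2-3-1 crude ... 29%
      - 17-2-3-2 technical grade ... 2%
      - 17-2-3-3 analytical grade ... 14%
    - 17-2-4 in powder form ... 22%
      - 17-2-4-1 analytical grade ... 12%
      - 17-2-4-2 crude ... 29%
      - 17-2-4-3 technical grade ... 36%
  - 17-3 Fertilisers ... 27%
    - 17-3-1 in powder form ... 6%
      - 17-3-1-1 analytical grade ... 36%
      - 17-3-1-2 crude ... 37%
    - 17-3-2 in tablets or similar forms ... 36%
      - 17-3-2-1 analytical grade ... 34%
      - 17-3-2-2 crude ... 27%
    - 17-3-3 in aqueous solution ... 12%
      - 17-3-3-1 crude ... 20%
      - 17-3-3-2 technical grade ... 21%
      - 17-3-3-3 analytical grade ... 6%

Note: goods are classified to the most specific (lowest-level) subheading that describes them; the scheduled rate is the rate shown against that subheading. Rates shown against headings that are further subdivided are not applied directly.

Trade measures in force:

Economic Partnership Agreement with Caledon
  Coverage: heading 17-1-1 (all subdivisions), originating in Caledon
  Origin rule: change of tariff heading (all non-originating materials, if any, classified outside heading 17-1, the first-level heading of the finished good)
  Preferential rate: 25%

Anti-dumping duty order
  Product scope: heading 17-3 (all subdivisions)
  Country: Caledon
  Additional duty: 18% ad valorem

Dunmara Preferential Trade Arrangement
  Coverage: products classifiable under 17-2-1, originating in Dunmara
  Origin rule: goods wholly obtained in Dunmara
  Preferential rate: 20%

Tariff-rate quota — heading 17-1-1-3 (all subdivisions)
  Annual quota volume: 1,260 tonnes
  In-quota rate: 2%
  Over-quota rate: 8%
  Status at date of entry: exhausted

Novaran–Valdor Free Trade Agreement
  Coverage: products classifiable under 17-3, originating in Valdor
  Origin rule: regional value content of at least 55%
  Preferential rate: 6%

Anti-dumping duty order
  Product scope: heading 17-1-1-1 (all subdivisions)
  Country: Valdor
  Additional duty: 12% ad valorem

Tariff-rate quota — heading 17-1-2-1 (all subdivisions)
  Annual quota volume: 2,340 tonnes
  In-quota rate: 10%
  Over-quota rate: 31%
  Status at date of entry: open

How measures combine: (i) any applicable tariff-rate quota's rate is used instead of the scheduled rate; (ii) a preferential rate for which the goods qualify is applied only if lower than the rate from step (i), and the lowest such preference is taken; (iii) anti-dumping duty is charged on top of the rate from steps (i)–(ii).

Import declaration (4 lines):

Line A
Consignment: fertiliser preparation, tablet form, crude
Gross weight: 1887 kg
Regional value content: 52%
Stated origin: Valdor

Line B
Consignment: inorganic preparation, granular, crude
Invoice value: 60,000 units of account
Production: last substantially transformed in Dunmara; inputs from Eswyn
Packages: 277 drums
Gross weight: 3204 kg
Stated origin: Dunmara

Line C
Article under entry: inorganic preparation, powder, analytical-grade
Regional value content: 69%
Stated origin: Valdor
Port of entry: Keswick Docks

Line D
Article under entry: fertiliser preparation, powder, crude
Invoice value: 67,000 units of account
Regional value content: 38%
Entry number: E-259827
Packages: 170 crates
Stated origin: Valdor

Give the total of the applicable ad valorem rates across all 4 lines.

92%

Line A: fertiliser → 17-3; tablet form → 17-3-2; crude → 17-3-2-2. Scheduled 27%. Valdor agreement on 17-3: RVC < 55%. → 27%.
Line B: inorganic → 17-2; granular → 17-2-1; crude → 17-2-1-1. Scheduled 16%. Dunmara agreement on 17-2-1: not wholly obtained. → 16%.
Line C: inorganic → 17-2; powder → 17-2-4; analytical-grade → 17-2-4-1. Scheduled 12%. Valdor agreement on 17-3: 17-2-4-1 not covered. → 12%.
Line D: fertiliser → 17-3; powder → 17-3-1; crude → 17-3-1-2. Scheduled 37%. Valdor agreement on 17-3: RVC < 55%. → 37%.
Sum: 27% + 16% + 12% + 37% = 92%.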